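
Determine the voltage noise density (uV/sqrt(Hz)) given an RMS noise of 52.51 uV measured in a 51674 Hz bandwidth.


Noise spectral density = Vrms / sqrt(BW).
NSD = 52.51 / sqrt(51674)
NSD = 52.51 / 227.3192
NSD = 0.231 uV/sqrt(Hz)

0.231 uV/sqrt(Hz)


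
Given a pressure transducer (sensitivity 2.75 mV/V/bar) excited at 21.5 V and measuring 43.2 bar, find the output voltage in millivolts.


Output = sensitivity * Vex * P.
Vout = 2.75 * 21.5 * 43.2
Vout = 59.125 * 43.2
Vout = 2554.2 mV

2554.2 mV


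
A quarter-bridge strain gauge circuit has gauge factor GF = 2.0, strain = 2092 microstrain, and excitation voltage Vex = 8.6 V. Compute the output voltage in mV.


Quarter bridge output: Vout = (GF * epsilon * Vex) / 4.
Vout = (2.0 * 2092e-6 * 8.6) / 4
Vout = 0.0359824 / 4 V
Vout = 0.0089956 V = 8.9956 mV

8.9956 mV


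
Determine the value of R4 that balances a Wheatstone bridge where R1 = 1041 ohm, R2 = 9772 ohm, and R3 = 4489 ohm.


At balance: R1*R4 = R2*R3, so R4 = R2*R3/R1.
R4 = 9772 * 4489 / 1041
R4 = 43866508 / 1041
R4 = 42138.82 ohm

42138.82 ohm


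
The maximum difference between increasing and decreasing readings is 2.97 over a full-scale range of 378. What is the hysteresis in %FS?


Hysteresis = (max difference / full scale) * 100%.
H = (2.97 / 378) * 100
H = 0.786 %FS

0.786 %FS


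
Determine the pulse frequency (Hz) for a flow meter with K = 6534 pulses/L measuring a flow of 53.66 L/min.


Frequency = K * Q / 60 (converting L/min to L/s).
f = 6534 * 53.66 / 60
f = 350614.44 / 60
f = 5843.57 Hz

5843.57 Hz


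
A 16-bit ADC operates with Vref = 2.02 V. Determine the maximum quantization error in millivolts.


The maximum quantization error is +/- LSB/2.
LSB = Vref / 2^n = 2.02 / 65536 = 3.082e-05 V
Max error = LSB / 2 = 3.082e-05 / 2 = 1.541e-05 V
Max error = 0.0154 mV

0.0154 mV


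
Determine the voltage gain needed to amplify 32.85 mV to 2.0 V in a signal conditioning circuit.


Gain = Vout / Vin (converting to same units).
G = 2.0 V / 32.85 mV
G = 2000.0 mV / 32.85 mV
G = 60.88

60.88


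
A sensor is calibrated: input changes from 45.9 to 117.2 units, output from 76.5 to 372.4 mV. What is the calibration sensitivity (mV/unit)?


Sensitivity = (y2 - y1) / (x2 - x1).
S = (372.4 - 76.5) / (117.2 - 45.9)
S = 295.9 / 71.3
S = 4.1501 mV/unit

4.1501 mV/unit


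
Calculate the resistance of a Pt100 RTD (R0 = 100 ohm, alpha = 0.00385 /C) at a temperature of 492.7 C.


The RTD equation: Rt = R0 * (1 + alpha * T).
Rt = 100 * (1 + 0.00385 * 492.7)
Rt = 100 * (1 + 1.896895)
Rt = 100 * 2.896895
Rt = 289.689 ohm

289.689 ohm


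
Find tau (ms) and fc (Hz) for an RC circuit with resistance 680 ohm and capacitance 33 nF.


Time constant: tau = R * C.
tau = 680 * 3.30e-08 = 2.244e-05 s
tau = 0.0224 ms
Cutoff frequency: fc = 1 / (2*pi*R*C).
fc = 1 / (2*pi*2.244e-05) = 7092.47 Hz

tau = 0.0224 ms, fc = 7092.47 Hz


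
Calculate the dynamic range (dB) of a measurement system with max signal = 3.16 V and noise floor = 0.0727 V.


Dynamic range = 20 * log10(Vmax / Vnoise).
DR = 20 * log10(3.16 / 0.0727)
DR = 20 * log10(43.47)
DR = 32.76 dB

32.76 dB


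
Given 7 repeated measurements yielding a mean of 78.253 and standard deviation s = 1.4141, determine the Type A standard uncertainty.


The standard uncertainty for Type A evaluation is u = s / sqrt(n).
u = 1.4141 / sqrt(7)
u = 1.4141 / 2.6458
u = 0.5345

0.5345


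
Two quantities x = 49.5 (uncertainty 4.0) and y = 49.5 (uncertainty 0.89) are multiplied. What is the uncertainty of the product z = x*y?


For a product z = x*y, the relative uncertainty is:
uz/z = sqrt((ux/x)^2 + (uy/y)^2)
Relative uncertainties: ux/x = 4.0/49.5 = 0.080808
uy/y = 0.89/49.5 = 0.01798
z = 49.5 * 49.5 = 2450.2
uz = 2450.2 * sqrt(0.080808^2 + 0.01798^2) = 202.842

202.842


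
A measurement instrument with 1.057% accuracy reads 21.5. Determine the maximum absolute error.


Absolute error = (accuracy% / 100) * reading.
Error = (1.057 / 100) * 21.5
Error = 0.01057 * 21.5
Error = 0.2273

0.2273


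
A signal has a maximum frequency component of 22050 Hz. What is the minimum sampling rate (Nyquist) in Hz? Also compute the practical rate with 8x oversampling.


By Nyquist theorem, fs_min = 2 * fmax.
fs_min = 2 * 22050 = 44100 Hz
Practical rate = 8 * fs_min = 8 * 44100 = 352800 Hz

fs_min = 44100 Hz, fs_practical = 352800 Hz


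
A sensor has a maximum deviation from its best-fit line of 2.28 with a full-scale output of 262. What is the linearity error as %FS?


Linearity error = (max deviation / full scale) * 100%.
Linearity = (2.28 / 262) * 100
Linearity = 0.87 %FS

0.87 %FS


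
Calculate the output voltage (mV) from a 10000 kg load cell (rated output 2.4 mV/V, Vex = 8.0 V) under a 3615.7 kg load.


Vout = rated_output * Vex * (load / capacity).
Vout = 2.4 * 8.0 * (3615.7 / 10000)
Vout = 2.4 * 8.0 * 0.36157
Vout = 6.942 mV

6.942 mV


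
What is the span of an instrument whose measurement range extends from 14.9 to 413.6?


Span = upper range - lower range.
Span = 413.6 - (14.9)
Span = 398.7

398.7


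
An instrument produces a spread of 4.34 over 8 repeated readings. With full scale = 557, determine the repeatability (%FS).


Repeatability = (spread / full scale) * 100%.
R = (4.34 / 557) * 100
R = 0.779 %FS

0.779 %FS


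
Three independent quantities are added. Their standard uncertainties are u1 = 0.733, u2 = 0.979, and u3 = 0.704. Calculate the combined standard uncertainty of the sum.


For a sum of independent quantities, uc = sqrt(u1^2 + u2^2 + u3^2).
uc = sqrt(0.733^2 + 0.979^2 + 0.704^2)
uc = sqrt(0.537289 + 0.958441 + 0.495616)
uc = 1.4112

1.4112


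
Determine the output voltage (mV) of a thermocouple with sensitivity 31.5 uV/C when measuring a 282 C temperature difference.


The thermocouple output V = sensitivity * dT.
V = 31.5 uV/C * 282 C
V = 8883.0 uV
V = 8.883 mV

8.883 mV


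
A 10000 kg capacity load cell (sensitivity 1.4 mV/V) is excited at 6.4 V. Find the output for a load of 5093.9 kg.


Vout = rated_output * Vex * (load / capacity).
Vout = 1.4 * 6.4 * (5093.9 / 10000)
Vout = 1.4 * 6.4 * 0.50939
Vout = 4.564 mV

4.564 mV


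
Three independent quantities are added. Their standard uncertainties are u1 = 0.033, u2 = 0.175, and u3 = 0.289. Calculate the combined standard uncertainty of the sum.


For a sum of independent quantities, uc = sqrt(u1^2 + u2^2 + u3^2).
uc = sqrt(0.033^2 + 0.175^2 + 0.289^2)
uc = sqrt(0.001089 + 0.030625 + 0.083521)
uc = 0.3395

0.3395


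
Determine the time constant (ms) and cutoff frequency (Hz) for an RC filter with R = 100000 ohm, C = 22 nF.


Time constant: tau = R * C.
tau = 100000 * 2.20e-08 = 0.0022 s
tau = 2.2 ms
Cutoff frequency: fc = 1 / (2*pi*R*C).
fc = 1 / (2*pi*0.0022) = 72.34 Hz

tau = 2.2 ms, fc = 72.34 Hz


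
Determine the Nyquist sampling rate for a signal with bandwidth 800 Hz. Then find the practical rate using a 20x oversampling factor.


By Nyquist theorem, fs_min = 2 * fmax.
fs_min = 2 * 800 = 1600 Hz
Practical rate = 20 * fs_min = 20 * 1600 = 32000 Hz

fs_min = 1600 Hz, fs_practical = 32000 Hz


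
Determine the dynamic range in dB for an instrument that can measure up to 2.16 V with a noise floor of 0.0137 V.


Dynamic range = 20 * log10(Vmax / Vnoise).
DR = 20 * log10(2.16 / 0.0137)
DR = 20 * log10(157.66)
DR = 43.95 dB

43.95 dB


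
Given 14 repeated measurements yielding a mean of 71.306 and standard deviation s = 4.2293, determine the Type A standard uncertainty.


The standard uncertainty for Type A evaluation is u = s / sqrt(n).
u = 4.2293 / sqrt(14)
u = 4.2293 / 3.7417
u = 1.1303

1.1303


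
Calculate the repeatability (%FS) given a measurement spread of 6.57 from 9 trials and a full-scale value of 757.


Repeatability = (spread / full scale) * 100%.
R = (6.57 / 757) * 100
R = 0.868 %FS

0.868 %FS


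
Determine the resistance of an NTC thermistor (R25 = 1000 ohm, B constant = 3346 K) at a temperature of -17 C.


NTC thermistor equation: Rt = R25 * exp(B * (1/T - 1/T25)).
T in Kelvin: 256.15 K, T25 = 298.15 K
1/T - 1/T25 = 1/256.15 - 1/298.15 = 0.00054995
B * (1/T - 1/T25) = 3346 * 0.00054995 = 1.8401
Rt = 1000 * exp(1.8401) = 6297.3 ohm

6297.3 ohm


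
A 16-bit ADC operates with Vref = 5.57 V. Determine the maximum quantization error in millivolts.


The maximum quantization error is +/- LSB/2.
LSB = Vref / 2^n = 5.57 / 65536 = 8.499e-05 V
Max error = LSB / 2 = 8.499e-05 / 2 = 4.25e-05 V
Max error = 0.0425 mV

0.0425 mV


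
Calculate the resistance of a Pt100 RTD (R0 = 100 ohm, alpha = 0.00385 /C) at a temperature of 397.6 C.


The RTD equation: Rt = R0 * (1 + alpha * T).
Rt = 100 * (1 + 0.00385 * 397.6)
Rt = 100 * (1 + 1.53076)
Rt = 100 * 2.53076
Rt = 253.076 ohm

253.076 ohm


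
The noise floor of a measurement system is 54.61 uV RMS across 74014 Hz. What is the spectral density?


Noise spectral density = Vrms / sqrt(BW).
NSD = 54.61 / sqrt(74014)
NSD = 54.61 / 272.0551
NSD = 0.2007 uV/sqrt(Hz)

0.2007 uV/sqrt(Hz)


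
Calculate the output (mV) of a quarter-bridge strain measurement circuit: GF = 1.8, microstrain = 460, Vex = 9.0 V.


Quarter bridge output: Vout = (GF * epsilon * Vex) / 4.
Vout = (1.8 * 460e-6 * 9.0) / 4
Vout = 0.007452 / 4 V
Vout = 0.001863 V = 1.863 mV

1.863 mV


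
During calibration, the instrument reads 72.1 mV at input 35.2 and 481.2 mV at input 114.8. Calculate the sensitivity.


Sensitivity = (y2 - y1) / (x2 - x1).
S = (481.2 - 72.1) / (114.8 - 35.2)
S = 409.1 / 79.6
S = 5.1394 mV/unit

5.1394 mV/unit


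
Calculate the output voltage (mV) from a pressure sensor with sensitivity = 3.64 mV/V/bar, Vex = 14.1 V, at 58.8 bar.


Output = sensitivity * Vex * P.
Vout = 3.64 * 14.1 * 58.8
Vout = 51.324 * 58.8
Vout = 3017.85 mV

3017.85 mV


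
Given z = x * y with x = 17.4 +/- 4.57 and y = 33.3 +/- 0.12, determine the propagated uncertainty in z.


For a product z = x*y, the relative uncertainty is:
uz/z = sqrt((ux/x)^2 + (uy/y)^2)
Relative uncertainties: ux/x = 4.57/17.4 = 0.262644
uy/y = 0.12/33.3 = 0.003604
z = 17.4 * 33.3 = 579.4
uz = 579.4 * sqrt(0.262644^2 + 0.003604^2) = 152.195

152.195


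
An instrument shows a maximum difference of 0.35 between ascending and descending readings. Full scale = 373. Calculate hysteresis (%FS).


Hysteresis = (max difference / full scale) * 100%.
H = (0.35 / 373) * 100
H = 0.094 %FS

0.094 %FS


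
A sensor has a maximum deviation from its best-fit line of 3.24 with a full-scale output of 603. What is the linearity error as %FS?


Linearity error = (max deviation / full scale) * 100%.
Linearity = (3.24 / 603) * 100
Linearity = 0.537 %FS

0.537 %FS


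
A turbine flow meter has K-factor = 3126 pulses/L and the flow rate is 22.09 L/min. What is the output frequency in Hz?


Frequency = K * Q / 60 (converting L/min to L/s).
f = 3126 * 22.09 / 60
f = 69053.34 / 60
f = 1150.89 Hz

1150.89 Hz


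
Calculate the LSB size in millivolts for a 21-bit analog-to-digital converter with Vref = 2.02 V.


The resolution (LSB) of an ADC is Vref / 2^n.
LSB = 2.02 / 2^21
LSB = 2.02 / 2097152
LSB = 9.6e-07 V = 0.00096321 mV

0.00096321 mV


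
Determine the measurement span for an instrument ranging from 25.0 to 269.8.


Span = upper range - lower range.
Span = 269.8 - (25.0)
Span = 244.8

244.8


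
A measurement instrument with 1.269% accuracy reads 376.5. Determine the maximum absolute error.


Absolute error = (accuracy% / 100) * reading.
Error = (1.269 / 100) * 376.5
Error = 0.01269 * 376.5
Error = 4.7778

4.7778


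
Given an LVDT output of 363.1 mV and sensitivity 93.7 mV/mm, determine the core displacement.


Displacement = Vout / sensitivity.
d = 363.1 / 93.7
d = 3.875 mm

3.875 mm


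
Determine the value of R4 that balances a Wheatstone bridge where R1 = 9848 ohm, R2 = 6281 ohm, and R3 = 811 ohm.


At balance: R1*R4 = R2*R3, so R4 = R2*R3/R1.
R4 = 6281 * 811 / 9848
R4 = 5093891 / 9848
R4 = 517.25 ohm

517.25 ohm


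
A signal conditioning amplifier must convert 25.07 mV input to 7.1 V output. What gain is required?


Gain = Vout / Vin (converting to same units).
G = 7.1 V / 25.07 mV
G = 7100.0 mV / 25.07 mV
G = 283.21

283.21


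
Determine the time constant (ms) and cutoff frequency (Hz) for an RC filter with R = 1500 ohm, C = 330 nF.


Time constant: tau = R * C.
tau = 1500 * 3.30e-07 = 0.000495 s
tau = 0.495 ms
Cutoff frequency: fc = 1 / (2*pi*R*C).
fc = 1 / (2*pi*0.000495) = 321.53 Hz

tau = 0.495 ms, fc = 321.53 Hz


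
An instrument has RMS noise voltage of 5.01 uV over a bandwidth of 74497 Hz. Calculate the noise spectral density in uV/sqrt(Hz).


Noise spectral density = Vrms / sqrt(BW).
NSD = 5.01 / sqrt(74497)
NSD = 5.01 / 272.9414
NSD = 0.0184 uV/sqrt(Hz)

0.0184 uV/sqrt(Hz)


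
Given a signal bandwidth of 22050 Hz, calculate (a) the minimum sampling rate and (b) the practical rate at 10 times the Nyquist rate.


By Nyquist theorem, fs_min = 2 * fmax.
fs_min = 2 * 22050 = 44100 Hz
Practical rate = 10 * fs_min = 10 * 44100 = 441000 Hz

fs_min = 44100 Hz, fs_practical = 441000 Hz


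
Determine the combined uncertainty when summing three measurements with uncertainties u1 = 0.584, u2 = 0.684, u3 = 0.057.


For a sum of independent quantities, uc = sqrt(u1^2 + u2^2 + u3^2).
uc = sqrt(0.584^2 + 0.684^2 + 0.057^2)
uc = sqrt(0.341056 + 0.467856 + 0.003249)
uc = 0.9012

0.9012


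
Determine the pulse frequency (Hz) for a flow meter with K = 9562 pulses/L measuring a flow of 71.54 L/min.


Frequency = K * Q / 60 (converting L/min to L/s).
f = 9562 * 71.54 / 60
f = 684065.48 / 60
f = 11401.09 Hz

11401.09 Hz


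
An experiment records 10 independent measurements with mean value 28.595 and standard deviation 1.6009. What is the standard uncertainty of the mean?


The standard uncertainty for Type A evaluation is u = s / sqrt(n).
u = 1.6009 / sqrt(10)
u = 1.6009 / 3.1623
u = 0.5062

0.5062


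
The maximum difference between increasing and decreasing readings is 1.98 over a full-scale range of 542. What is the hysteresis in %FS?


Hysteresis = (max difference / full scale) * 100%.
H = (1.98 / 542) * 100
H = 0.365 %FS

0.365 %FS


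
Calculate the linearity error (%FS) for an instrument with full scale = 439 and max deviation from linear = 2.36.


Linearity error = (max deviation / full scale) * 100%.
Linearity = (2.36 / 439) * 100
Linearity = 0.538 %FS

0.538 %FS


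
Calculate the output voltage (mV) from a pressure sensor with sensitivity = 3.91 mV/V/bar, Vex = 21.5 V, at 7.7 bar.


Output = sensitivity * Vex * P.
Vout = 3.91 * 21.5 * 7.7
Vout = 84.065 * 7.7
Vout = 647.3 mV

647.3 mV


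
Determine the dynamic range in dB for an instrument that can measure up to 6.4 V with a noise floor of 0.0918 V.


Dynamic range = 20 * log10(Vmax / Vnoise).
DR = 20 * log10(6.4 / 0.0918)
DR = 20 * log10(69.72)
DR = 36.87 dB

36.87 dB


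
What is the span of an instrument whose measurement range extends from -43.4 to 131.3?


Span = upper range - lower range.
Span = 131.3 - (-43.4)
Span = 174.7

174.7


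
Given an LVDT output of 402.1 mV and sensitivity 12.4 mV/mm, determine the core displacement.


Displacement = Vout / sensitivity.
d = 402.1 / 12.4
d = 32.427 mm

32.427 mm


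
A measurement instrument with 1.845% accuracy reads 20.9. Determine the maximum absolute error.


Absolute error = (accuracy% / 100) * reading.
Error = (1.845 / 100) * 20.9
Error = 0.01845 * 20.9
Error = 0.3856

0.3856


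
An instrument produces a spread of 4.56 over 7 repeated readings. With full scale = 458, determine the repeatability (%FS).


Repeatability = (spread / full scale) * 100%.
R = (4.56 / 458) * 100
R = 0.996 %FS

0.996 %FS


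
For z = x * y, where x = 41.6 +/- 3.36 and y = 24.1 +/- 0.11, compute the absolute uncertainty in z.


For a product z = x*y, the relative uncertainty is:
uz/z = sqrt((ux/x)^2 + (uy/y)^2)
Relative uncertainties: ux/x = 3.36/41.6 = 0.080769
uy/y = 0.11/24.1 = 0.004564
z = 41.6 * 24.1 = 1002.6
uz = 1002.6 * sqrt(0.080769^2 + 0.004564^2) = 81.105

81.105


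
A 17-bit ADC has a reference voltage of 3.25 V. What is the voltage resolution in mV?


The resolution (LSB) of an ADC is Vref / 2^n.
LSB = 3.25 / 2^17
LSB = 3.25 / 131072
LSB = 2.48e-05 V = 0.02479553 mV

0.02479553 mV


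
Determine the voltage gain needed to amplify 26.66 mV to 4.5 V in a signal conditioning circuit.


Gain = Vout / Vin (converting to same units).
G = 4.5 V / 26.66 mV
G = 4500.0 mV / 26.66 mV
G = 168.79

168.79


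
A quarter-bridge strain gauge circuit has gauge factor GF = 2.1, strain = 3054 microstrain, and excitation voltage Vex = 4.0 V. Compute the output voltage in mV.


Quarter bridge output: Vout = (GF * epsilon * Vex) / 4.
Vout = (2.1 * 3054e-6 * 4.0) / 4
Vout = 0.0256536 / 4 V
Vout = 0.0064134 V = 6.4134 mV

6.4134 mV


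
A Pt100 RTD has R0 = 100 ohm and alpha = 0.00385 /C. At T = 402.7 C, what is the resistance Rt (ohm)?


The RTD equation: Rt = R0 * (1 + alpha * T).
Rt = 100 * (1 + 0.00385 * 402.7)
Rt = 100 * (1 + 1.550395)
Rt = 100 * 2.550395
Rt = 255.04 ohm

255.04 ohm


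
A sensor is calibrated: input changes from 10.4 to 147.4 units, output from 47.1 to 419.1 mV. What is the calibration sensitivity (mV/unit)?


Sensitivity = (y2 - y1) / (x2 - x1).
S = (419.1 - 47.1) / (147.4 - 10.4)
S = 372.0 / 137.0
S = 2.7153 mV/unit

2.7153 mV/unit


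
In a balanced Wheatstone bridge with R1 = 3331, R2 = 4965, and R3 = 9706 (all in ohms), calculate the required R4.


At balance: R1*R4 = R2*R3, so R4 = R2*R3/R1.
R4 = 4965 * 9706 / 3331
R4 = 48190290 / 3331
R4 = 14467.21 ohm

14467.21 ohm


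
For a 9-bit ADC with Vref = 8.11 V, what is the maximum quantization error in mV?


The maximum quantization error is +/- LSB/2.
LSB = Vref / 2^n = 8.11 / 512 = 0.01583984 V
Max error = LSB / 2 = 0.01583984 / 2 = 0.00791992 V
Max error = 7.9199 mV

7.9199 mV


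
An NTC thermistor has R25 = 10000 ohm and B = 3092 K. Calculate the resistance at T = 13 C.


NTC thermistor equation: Rt = R25 * exp(B * (1/T - 1/T25)).
T in Kelvin: 286.15 K, T25 = 298.15 K
1/T - 1/T25 = 1/286.15 - 1/298.15 = 0.00014065
B * (1/T - 1/T25) = 3092 * 0.00014065 = 0.4349
Rt = 10000 * exp(0.4349) = 15448.1 ohm

15448.1 ohm


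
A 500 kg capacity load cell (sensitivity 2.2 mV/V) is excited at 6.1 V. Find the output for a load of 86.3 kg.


Vout = rated_output * Vex * (load / capacity).
Vout = 2.2 * 6.1 * (86.3 / 500)
Vout = 2.2 * 6.1 * 0.1726
Vout = 2.316 mV

2.316 mV


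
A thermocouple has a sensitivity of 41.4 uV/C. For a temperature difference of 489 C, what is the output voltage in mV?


The thermocouple output V = sensitivity * dT.
V = 41.4 uV/C * 489 C
V = 20244.6 uV
V = 20.245 mV

20.245 mV


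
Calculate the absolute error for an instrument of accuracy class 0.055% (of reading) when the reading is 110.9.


Absolute error = (accuracy% / 100) * reading.
Error = (0.055 / 100) * 110.9
Error = 0.00055 * 110.9
Error = 0.061

0.061


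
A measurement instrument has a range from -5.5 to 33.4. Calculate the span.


Span = upper range - lower range.
Span = 33.4 - (-5.5)
Span = 38.9

38.9


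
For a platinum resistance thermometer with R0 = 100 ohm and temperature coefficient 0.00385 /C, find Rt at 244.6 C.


The RTD equation: Rt = R0 * (1 + alpha * T).
Rt = 100 * (1 + 0.00385 * 244.6)
Rt = 100 * (1 + 0.94171)
Rt = 100 * 1.94171
Rt = 194.171 ohm

194.171 ohm


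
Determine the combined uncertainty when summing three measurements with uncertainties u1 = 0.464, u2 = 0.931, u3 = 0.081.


For a sum of independent quantities, uc = sqrt(u1^2 + u2^2 + u3^2).
uc = sqrt(0.464^2 + 0.931^2 + 0.081^2)
uc = sqrt(0.215296 + 0.866761 + 0.006561)
uc = 1.0434

1.0434


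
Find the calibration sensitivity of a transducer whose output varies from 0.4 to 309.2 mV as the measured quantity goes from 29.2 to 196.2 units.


Sensitivity = (y2 - y1) / (x2 - x1).
S = (309.2 - 0.4) / (196.2 - 29.2)
S = 308.8 / 167.0
S = 1.8491 mV/unit

1.8491 mV/unit


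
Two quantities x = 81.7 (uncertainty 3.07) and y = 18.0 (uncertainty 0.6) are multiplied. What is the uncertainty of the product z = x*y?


For a product z = x*y, the relative uncertainty is:
uz/z = sqrt((ux/x)^2 + (uy/y)^2)
Relative uncertainties: ux/x = 3.07/81.7 = 0.037576
uy/y = 0.6/18.0 = 0.033333
z = 81.7 * 18.0 = 1470.6
uz = 1470.6 * sqrt(0.037576^2 + 0.033333^2) = 73.869

73.869


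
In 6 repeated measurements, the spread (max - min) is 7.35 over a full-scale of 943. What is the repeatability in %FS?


Repeatability = (spread / full scale) * 100%.
R = (7.35 / 943) * 100
R = 0.779 %FS

0.779 %FS


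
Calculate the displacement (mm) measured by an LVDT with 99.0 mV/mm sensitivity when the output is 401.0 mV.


Displacement = Vout / sensitivity.
d = 401.0 / 99.0
d = 4.051 mm

4.051 mm


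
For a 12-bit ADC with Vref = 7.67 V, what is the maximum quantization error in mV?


The maximum quantization error is +/- LSB/2.
LSB = Vref / 2^n = 7.67 / 4096 = 0.00187256 V
Max error = LSB / 2 = 0.00187256 / 2 = 0.00093628 V
Max error = 0.9363 mV

0.9363 mV


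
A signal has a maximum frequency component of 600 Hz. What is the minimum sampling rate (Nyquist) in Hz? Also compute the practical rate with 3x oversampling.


By Nyquist theorem, fs_min = 2 * fmax.
fs_min = 2 * 600 = 1200 Hz
Practical rate = 3 * fs_min = 3 * 1200 = 3600 Hz

fs_min = 1200 Hz, fs_practical = 3600 Hz


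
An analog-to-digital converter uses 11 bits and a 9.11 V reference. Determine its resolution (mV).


The resolution (LSB) of an ADC is Vref / 2^n.
LSB = 9.11 / 2^11
LSB = 9.11 / 2048
LSB = 0.00444824 V = 4.44824219 mV

4.44824219 mV


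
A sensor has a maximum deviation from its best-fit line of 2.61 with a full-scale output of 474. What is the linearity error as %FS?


Linearity error = (max deviation / full scale) * 100%.
Linearity = (2.61 / 474) * 100
Linearity = 0.551 %FS

0.551 %FS


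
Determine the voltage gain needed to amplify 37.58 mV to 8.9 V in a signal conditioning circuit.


Gain = Vout / Vin (converting to same units).
G = 8.9 V / 37.58 mV
G = 8900.0 mV / 37.58 mV
G = 236.83

236.83


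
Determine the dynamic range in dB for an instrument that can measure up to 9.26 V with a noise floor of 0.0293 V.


Dynamic range = 20 * log10(Vmax / Vnoise).
DR = 20 * log10(9.26 / 0.0293)
DR = 20 * log10(316.04)
DR = 49.99 dB

49.99 dB


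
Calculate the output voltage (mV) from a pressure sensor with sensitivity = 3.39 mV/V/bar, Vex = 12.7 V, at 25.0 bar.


Output = sensitivity * Vex * P.
Vout = 3.39 * 12.7 * 25.0
Vout = 43.053 * 25.0
Vout = 1076.32 mV

1076.32 mV


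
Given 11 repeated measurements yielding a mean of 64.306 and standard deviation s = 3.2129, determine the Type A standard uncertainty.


The standard uncertainty for Type A evaluation is u = s / sqrt(n).
u = 3.2129 / sqrt(11)
u = 3.2129 / 3.3166
u = 0.9687

0.9687


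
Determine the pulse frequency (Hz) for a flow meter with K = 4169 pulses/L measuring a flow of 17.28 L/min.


Frequency = K * Q / 60 (converting L/min to L/s).
f = 4169 * 17.28 / 60
f = 72040.32 / 60
f = 1200.67 Hz

1200.67 Hz


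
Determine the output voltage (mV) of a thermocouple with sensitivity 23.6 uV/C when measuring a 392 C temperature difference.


The thermocouple output V = sensitivity * dT.
V = 23.6 uV/C * 392 C
V = 9251.2 uV
V = 9.251 mV

9.251 mV


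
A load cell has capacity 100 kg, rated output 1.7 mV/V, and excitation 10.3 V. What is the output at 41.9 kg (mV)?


Vout = rated_output * Vex * (load / capacity).
Vout = 1.7 * 10.3 * (41.9 / 100)
Vout = 1.7 * 10.3 * 0.419
Vout = 7.337 mV

7.337 mV


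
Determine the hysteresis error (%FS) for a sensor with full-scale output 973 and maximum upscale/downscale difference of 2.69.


Hysteresis = (max difference / full scale) * 100%.
H = (2.69 / 973) * 100
H = 0.276 %FS

0.276 %FS


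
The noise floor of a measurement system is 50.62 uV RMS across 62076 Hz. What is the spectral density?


Noise spectral density = Vrms / sqrt(BW).
NSD = 50.62 / sqrt(62076)
NSD = 50.62 / 249.1506
NSD = 0.2032 uV/sqrt(Hz)

0.2032 uV/sqrt(Hz)


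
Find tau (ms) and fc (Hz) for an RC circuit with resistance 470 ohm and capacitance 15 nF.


Time constant: tau = R * C.
tau = 470 * 1.50e-08 = 7.05e-06 s
tau = 0.0071 ms
Cutoff frequency: fc = 1 / (2*pi*R*C).
fc = 1 / (2*pi*7.05e-06) = 22575.17 Hz

tau = 0.0071 ms, fc = 22575.17 Hz


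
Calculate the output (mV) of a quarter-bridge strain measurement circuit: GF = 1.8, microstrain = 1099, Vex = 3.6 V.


Quarter bridge output: Vout = (GF * epsilon * Vex) / 4.
Vout = (1.8 * 1099e-6 * 3.6) / 4
Vout = 0.00712152 / 4 V
Vout = 0.00178038 V = 1.7804 mV

1.7804 mV


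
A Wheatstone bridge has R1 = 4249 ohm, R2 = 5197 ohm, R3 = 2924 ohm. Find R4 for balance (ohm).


At balance: R1*R4 = R2*R3, so R4 = R2*R3/R1.
R4 = 5197 * 2924 / 4249
R4 = 15196028 / 4249
R4 = 3576.38 ohm

3576.38 ohm


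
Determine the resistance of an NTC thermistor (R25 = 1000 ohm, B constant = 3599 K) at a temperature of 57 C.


NTC thermistor equation: Rt = R25 * exp(B * (1/T - 1/T25)).
T in Kelvin: 330.15 K, T25 = 298.15 K
1/T - 1/T25 = 1/330.15 - 1/298.15 = -0.00032509
B * (1/T - 1/T25) = 3599 * -0.00032509 = -1.17
Rt = 1000 * exp(-1.17) = 310.4 ohm

310.4 ohm


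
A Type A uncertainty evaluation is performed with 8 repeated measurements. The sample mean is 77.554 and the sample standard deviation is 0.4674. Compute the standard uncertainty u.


The standard uncertainty for Type A evaluation is u = s / sqrt(n).
u = 0.4674 / sqrt(8)
u = 0.4674 / 2.8284
u = 0.1653

0.1653


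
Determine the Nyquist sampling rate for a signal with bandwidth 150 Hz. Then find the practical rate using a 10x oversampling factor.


By Nyquist theorem, fs_min = 2 * fmax.
fs_min = 2 * 150 = 300 Hz
Practical rate = 10 * fs_min = 10 * 300 = 3000 Hz

fs_min = 300 Hz, fs_practical = 3000 Hz


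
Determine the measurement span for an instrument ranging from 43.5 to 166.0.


Span = upper range - lower range.
Span = 166.0 - (43.5)
Span = 122.5

122.5


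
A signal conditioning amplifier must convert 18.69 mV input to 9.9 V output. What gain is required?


Gain = Vout / Vin (converting to same units).
G = 9.9 V / 18.69 mV
G = 9900.0 mV / 18.69 mV
G = 529.7

529.7


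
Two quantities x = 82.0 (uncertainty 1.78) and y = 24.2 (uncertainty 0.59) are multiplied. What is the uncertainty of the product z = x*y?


For a product z = x*y, the relative uncertainty is:
uz/z = sqrt((ux/x)^2 + (uy/y)^2)
Relative uncertainties: ux/x = 1.78/82.0 = 0.021707
uy/y = 0.59/24.2 = 0.02438
z = 82.0 * 24.2 = 1984.4
uz = 1984.4 * sqrt(0.021707^2 + 0.02438^2) = 64.778

64.778


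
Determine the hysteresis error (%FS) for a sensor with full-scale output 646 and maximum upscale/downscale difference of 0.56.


Hysteresis = (max difference / full scale) * 100%.
H = (0.56 / 646) * 100
H = 0.087 %FS

0.087 %FS


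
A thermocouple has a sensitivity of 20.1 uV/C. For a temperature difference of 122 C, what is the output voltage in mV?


The thermocouple output V = sensitivity * dT.
V = 20.1 uV/C * 122 C
V = 2452.2 uV
V = 2.452 mV

2.452 mV


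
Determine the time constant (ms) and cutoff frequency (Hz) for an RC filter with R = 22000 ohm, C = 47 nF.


Time constant: tau = R * C.
tau = 22000 * 4.70e-08 = 0.001034 s
tau = 1.034 ms
Cutoff frequency: fc = 1 / (2*pi*R*C).
fc = 1 / (2*pi*0.001034) = 153.92 Hz

tau = 1.034 ms, fc = 153.92 Hz


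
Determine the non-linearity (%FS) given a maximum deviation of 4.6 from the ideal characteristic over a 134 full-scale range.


Linearity error = (max deviation / full scale) * 100%.
Linearity = (4.6 / 134) * 100
Linearity = 3.433 %FS

3.433 %FS


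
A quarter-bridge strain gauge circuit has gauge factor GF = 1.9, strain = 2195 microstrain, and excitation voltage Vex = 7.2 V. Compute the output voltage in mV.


Quarter bridge output: Vout = (GF * epsilon * Vex) / 4.
Vout = (1.9 * 2195e-6 * 7.2) / 4
Vout = 0.0300276 / 4 V
Vout = 0.0075069 V = 7.5069 mV

7.5069 mV


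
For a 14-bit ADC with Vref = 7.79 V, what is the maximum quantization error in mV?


The maximum quantization error is +/- LSB/2.
LSB = Vref / 2^n = 7.79 / 16384 = 0.00047546 V
Max error = LSB / 2 = 0.00047546 / 2 = 0.00023773 V
Max error = 0.2377 mV

0.2377 mV


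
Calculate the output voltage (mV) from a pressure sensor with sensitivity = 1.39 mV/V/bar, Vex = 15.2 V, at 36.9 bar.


Output = sensitivity * Vex * P.
Vout = 1.39 * 15.2 * 36.9
Vout = 21.128 * 36.9
Vout = 779.62 mV

779.62 mV


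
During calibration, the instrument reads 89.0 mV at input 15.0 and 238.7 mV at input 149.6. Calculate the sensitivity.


Sensitivity = (y2 - y1) / (x2 - x1).
S = (238.7 - 89.0) / (149.6 - 15.0)
S = 149.7 / 134.6
S = 1.1122 mV/unit

1.1122 mV/unit


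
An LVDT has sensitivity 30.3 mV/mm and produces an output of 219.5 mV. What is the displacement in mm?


Displacement = Vout / sensitivity.
d = 219.5 / 30.3
d = 7.244 mm

7.244 mm


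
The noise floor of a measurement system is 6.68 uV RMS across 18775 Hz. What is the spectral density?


Noise spectral density = Vrms / sqrt(BW).
NSD = 6.68 / sqrt(18775)
NSD = 6.68 / 137.0219
NSD = 0.0488 uV/sqrt(Hz)

0.0488 uV/sqrt(Hz)


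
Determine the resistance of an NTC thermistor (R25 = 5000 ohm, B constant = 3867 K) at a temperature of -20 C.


NTC thermistor equation: Rt = R25 * exp(B * (1/T - 1/T25)).
T in Kelvin: 253.15 K, T25 = 298.15 K
1/T - 1/T25 = 1/253.15 - 1/298.15 = 0.00059621
B * (1/T - 1/T25) = 3867 * 0.00059621 = 2.3055
Rt = 5000 * exp(2.3055) = 50148.3 ohm

50148.3 ohm


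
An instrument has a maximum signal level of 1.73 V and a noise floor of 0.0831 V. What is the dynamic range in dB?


Dynamic range = 20 * log10(Vmax / Vnoise).
DR = 20 * log10(1.73 / 0.0831)
DR = 20 * log10(20.82)
DR = 26.37 dB

26.37 dB


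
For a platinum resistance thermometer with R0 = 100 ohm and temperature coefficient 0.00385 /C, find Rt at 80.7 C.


The RTD equation: Rt = R0 * (1 + alpha * T).
Rt = 100 * (1 + 0.00385 * 80.7)
Rt = 100 * (1 + 0.310695)
Rt = 100 * 1.310695
Rt = 131.07 ohm

131.07 ohm


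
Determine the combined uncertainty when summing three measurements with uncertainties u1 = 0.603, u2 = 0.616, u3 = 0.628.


For a sum of independent quantities, uc = sqrt(u1^2 + u2^2 + u3^2).
uc = sqrt(0.603^2 + 0.616^2 + 0.628^2)
uc = sqrt(0.363609 + 0.379456 + 0.394384)
uc = 1.0665

1.0665


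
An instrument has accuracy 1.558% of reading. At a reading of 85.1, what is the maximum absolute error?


Absolute error = (accuracy% / 100) * reading.
Error = (1.558 / 100) * 85.1
Error = 0.01558 * 85.1
Error = 1.3259

1.3259


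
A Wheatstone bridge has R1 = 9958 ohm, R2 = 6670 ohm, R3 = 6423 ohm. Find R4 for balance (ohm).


At balance: R1*R4 = R2*R3, so R4 = R2*R3/R1.
R4 = 6670 * 6423 / 9958
R4 = 42841410 / 9958
R4 = 4302.21 ohm

4302.21 ohm


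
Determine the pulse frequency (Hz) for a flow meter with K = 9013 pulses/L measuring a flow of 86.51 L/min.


Frequency = K * Q / 60 (converting L/min to L/s).
f = 9013 * 86.51 / 60
f = 779714.63 / 60
f = 12995.24 Hz

12995.24 Hz


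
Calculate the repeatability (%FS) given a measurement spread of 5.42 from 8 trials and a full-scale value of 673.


Repeatability = (spread / full scale) * 100%.
R = (5.42 / 673) * 100
R = 0.805 %FS

0.805 %FS


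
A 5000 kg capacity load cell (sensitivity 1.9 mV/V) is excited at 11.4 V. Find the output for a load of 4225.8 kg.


Vout = rated_output * Vex * (load / capacity).
Vout = 1.9 * 11.4 * (4225.8 / 5000)
Vout = 1.9 * 11.4 * 0.84516
Vout = 18.306 mV

18.306 mV


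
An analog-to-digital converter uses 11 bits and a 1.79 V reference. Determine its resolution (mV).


The resolution (LSB) of an ADC is Vref / 2^n.
LSB = 1.79 / 2^11
LSB = 1.79 / 2048
LSB = 0.00087402 V = 0.87402344 mV

0.87402344 mV


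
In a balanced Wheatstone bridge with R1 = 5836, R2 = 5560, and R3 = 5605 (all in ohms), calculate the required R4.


At balance: R1*R4 = R2*R3, so R4 = R2*R3/R1.
R4 = 5560 * 5605 / 5836
R4 = 31163800 / 5836
R4 = 5339.92 ohm

5339.92 ohm


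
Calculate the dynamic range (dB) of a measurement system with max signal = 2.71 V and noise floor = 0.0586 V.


Dynamic range = 20 * log10(Vmax / Vnoise).
DR = 20 * log10(2.71 / 0.0586)
DR = 20 * log10(46.25)
DR = 33.3 dB

33.3 dB


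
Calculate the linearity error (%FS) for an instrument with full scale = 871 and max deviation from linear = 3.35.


Linearity error = (max deviation / full scale) * 100%.
Linearity = (3.35 / 871) * 100
Linearity = 0.385 %FS

0.385 %FS


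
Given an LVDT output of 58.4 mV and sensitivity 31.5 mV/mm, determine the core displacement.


Displacement = Vout / sensitivity.
d = 58.4 / 31.5
d = 1.854 mm

1.854 mm


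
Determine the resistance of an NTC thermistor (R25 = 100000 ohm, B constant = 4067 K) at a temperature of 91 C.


NTC thermistor equation: Rt = R25 * exp(B * (1/T - 1/T25)).
T in Kelvin: 364.15 K, T25 = 298.15 K
1/T - 1/T25 = 1/364.15 - 1/298.15 = -0.0006079
B * (1/T - 1/T25) = 4067 * -0.0006079 = -2.4723
Rt = 100000 * exp(-2.4723) = 8439.0 ohm

8439.0 ohm


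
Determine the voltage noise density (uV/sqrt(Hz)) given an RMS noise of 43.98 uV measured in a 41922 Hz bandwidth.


Noise spectral density = Vrms / sqrt(BW).
NSD = 43.98 / sqrt(41922)
NSD = 43.98 / 204.7486
NSD = 0.2148 uV/sqrt(Hz)

0.2148 uV/sqrt(Hz)


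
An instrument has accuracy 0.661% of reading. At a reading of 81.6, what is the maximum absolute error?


Absolute error = (accuracy% / 100) * reading.
Error = (0.661 / 100) * 81.6
Error = 0.00661 * 81.6
Error = 0.5394

0.5394


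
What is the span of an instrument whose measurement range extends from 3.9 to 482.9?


Span = upper range - lower range.
Span = 482.9 - (3.9)
Span = 479.0

479.0


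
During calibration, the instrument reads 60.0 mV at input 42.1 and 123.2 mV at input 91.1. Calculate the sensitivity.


Sensitivity = (y2 - y1) / (x2 - x1).
S = (123.2 - 60.0) / (91.1 - 42.1)
S = 63.2 / 49.0
S = 1.2898 mV/unit

1.2898 mV/unit


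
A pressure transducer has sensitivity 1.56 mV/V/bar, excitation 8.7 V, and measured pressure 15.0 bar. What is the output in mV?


Output = sensitivity * Vex * P.
Vout = 1.56 * 8.7 * 15.0
Vout = 13.572 * 15.0
Vout = 203.58 mV

203.58 mV


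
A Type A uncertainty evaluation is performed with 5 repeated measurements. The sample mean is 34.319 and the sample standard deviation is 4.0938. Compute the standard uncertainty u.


The standard uncertainty for Type A evaluation is u = s / sqrt(n).
u = 4.0938 / sqrt(5)
u = 4.0938 / 2.2361
u = 1.8308

1.8308


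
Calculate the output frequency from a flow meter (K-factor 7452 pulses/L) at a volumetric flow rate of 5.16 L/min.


Frequency = K * Q / 60 (converting L/min to L/s).
f = 7452 * 5.16 / 60
f = 38452.32 / 60
f = 640.87 Hz

640.87 Hz


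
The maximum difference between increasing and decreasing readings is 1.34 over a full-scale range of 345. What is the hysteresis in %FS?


Hysteresis = (max difference / full scale) * 100%.
H = (1.34 / 345) * 100
H = 0.388 %FS

0.388 %FS


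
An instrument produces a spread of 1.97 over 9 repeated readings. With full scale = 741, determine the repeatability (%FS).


Repeatability = (spread / full scale) * 100%.
R = (1.97 / 741) * 100
R = 0.266 %FS

0.266 %FS


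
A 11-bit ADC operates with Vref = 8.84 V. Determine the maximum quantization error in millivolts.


The maximum quantization error is +/- LSB/2.
LSB = Vref / 2^n = 8.84 / 2048 = 0.00431641 V
Max error = LSB / 2 = 0.00431641 / 2 = 0.0021582 V
Max error = 2.1582 mV

2.1582 mV


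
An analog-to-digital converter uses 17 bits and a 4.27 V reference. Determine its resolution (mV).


The resolution (LSB) of an ADC is Vref / 2^n.
LSB = 4.27 / 2^17
LSB = 4.27 / 131072
LSB = 3.258e-05 V = 0.03257751 mV

0.03257751 mV


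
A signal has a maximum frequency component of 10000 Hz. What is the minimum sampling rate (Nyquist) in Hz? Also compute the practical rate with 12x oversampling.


By Nyquist theorem, fs_min = 2 * fmax.
fs_min = 2 * 10000 = 20000 Hz
Practical rate = 12 * fs_min = 12 * 20000 = 240000 Hz

fs_min = 20000 Hz, fs_practical = 240000 Hz


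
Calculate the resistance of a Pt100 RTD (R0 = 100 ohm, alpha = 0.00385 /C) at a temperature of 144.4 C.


The RTD equation: Rt = R0 * (1 + alpha * T).
Rt = 100 * (1 + 0.00385 * 144.4)
Rt = 100 * (1 + 0.55594)
Rt = 100 * 1.55594
Rt = 155.594 ohm

155.594 ohm


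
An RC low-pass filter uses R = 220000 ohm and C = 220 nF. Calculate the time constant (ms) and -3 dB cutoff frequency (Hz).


Time constant: tau = R * C.
tau = 220000 * 2.20e-07 = 0.0484 s
tau = 48.4 ms
Cutoff frequency: fc = 1 / (2*pi*R*C).
fc = 1 / (2*pi*0.0484) = 3.29 Hz

tau = 48.4 ms, fc = 3.29 Hz


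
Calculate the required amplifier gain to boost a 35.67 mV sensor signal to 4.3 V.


Gain = Vout / Vin (converting to same units).
G = 4.3 V / 35.67 mV
G = 4300.0 mV / 35.67 mV
G = 120.55

120.55


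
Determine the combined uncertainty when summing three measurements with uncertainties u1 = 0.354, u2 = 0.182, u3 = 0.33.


For a sum of independent quantities, uc = sqrt(u1^2 + u2^2 + u3^2).
uc = sqrt(0.354^2 + 0.182^2 + 0.33^2)
uc = sqrt(0.125316 + 0.033124 + 0.1089)
uc = 0.517

0.517


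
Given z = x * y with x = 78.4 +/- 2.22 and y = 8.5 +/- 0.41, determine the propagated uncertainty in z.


For a product z = x*y, the relative uncertainty is:
uz/z = sqrt((ux/x)^2 + (uy/y)^2)
Relative uncertainties: ux/x = 2.22/78.4 = 0.028316
uy/y = 0.41/8.5 = 0.048235
z = 78.4 * 8.5 = 666.4
uz = 666.4 * sqrt(0.028316^2 + 0.048235^2) = 37.273

37.273


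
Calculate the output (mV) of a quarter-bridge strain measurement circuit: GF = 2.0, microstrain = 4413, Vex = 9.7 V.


Quarter bridge output: Vout = (GF * epsilon * Vex) / 4.
Vout = (2.0 * 4413e-6 * 9.7) / 4
Vout = 0.0856122 / 4 V
Vout = 0.02140305 V = 21.403 mV

21.403 mV


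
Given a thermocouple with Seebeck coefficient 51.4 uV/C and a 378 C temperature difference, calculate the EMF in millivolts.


The thermocouple output V = sensitivity * dT.
V = 51.4 uV/C * 378 C
V = 19429.2 uV
V = 19.429 mV

19.429 mV


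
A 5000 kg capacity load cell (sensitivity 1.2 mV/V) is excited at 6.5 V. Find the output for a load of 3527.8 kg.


Vout = rated_output * Vex * (load / capacity).
Vout = 1.2 * 6.5 * (3527.8 / 5000)
Vout = 1.2 * 6.5 * 0.70556
Vout = 5.503 mV

5.503 mV


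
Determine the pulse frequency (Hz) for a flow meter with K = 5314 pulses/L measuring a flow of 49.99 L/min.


Frequency = K * Q / 60 (converting L/min to L/s).
f = 5314 * 49.99 / 60
f = 265646.86 / 60
f = 4427.45 Hz

4427.45 Hz


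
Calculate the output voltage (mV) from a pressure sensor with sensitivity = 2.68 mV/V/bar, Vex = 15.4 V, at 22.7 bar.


Output = sensitivity * Vex * P.
Vout = 2.68 * 15.4 * 22.7
Vout = 41.272 * 22.7
Vout = 936.87 mV

936.87 mV


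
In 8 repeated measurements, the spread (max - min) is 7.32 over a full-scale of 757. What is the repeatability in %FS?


Repeatability = (spread / full scale) * 100%.
R = (7.32 / 757) * 100
R = 0.967 %FS

0.967 %FS


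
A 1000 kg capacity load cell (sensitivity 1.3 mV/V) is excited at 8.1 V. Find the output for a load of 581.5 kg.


Vout = rated_output * Vex * (load / capacity).
Vout = 1.3 * 8.1 * (581.5 / 1000)
Vout = 1.3 * 8.1 * 0.5815
Vout = 6.123 mV

6.123 mV


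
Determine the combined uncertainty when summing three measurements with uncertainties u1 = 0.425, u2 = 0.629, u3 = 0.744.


For a sum of independent quantities, uc = sqrt(u1^2 + u2^2 + u3^2).
uc = sqrt(0.425^2 + 0.629^2 + 0.744^2)
uc = sqrt(0.180625 + 0.395641 + 0.553536)
uc = 1.0629

1.0629
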